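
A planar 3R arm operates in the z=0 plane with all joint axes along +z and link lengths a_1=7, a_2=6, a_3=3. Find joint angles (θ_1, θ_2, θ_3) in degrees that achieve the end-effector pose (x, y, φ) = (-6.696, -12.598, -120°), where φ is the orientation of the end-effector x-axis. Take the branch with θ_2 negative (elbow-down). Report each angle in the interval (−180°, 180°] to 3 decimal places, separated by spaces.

wrist centre = target − a_3·(cos φ, sin φ) = (-5.1960, -9.9999)
cos θ_2 = (126.9969−7²−6²)/(2·7·6) = 0.5000; θ_2 = -60.0024° (elbow-down)
β = atan2(-9.9999,-5.1960) = -117.4566°; ψ = atan2(-5.1963,9.9998) = -27.4582°
θ_1 = β − ψ = -89.9984°
θ_3 = φ − θ_1 − θ_2 = 30.0008° (wrapped to (-180°,180°])

-89.998 -60.002 30.001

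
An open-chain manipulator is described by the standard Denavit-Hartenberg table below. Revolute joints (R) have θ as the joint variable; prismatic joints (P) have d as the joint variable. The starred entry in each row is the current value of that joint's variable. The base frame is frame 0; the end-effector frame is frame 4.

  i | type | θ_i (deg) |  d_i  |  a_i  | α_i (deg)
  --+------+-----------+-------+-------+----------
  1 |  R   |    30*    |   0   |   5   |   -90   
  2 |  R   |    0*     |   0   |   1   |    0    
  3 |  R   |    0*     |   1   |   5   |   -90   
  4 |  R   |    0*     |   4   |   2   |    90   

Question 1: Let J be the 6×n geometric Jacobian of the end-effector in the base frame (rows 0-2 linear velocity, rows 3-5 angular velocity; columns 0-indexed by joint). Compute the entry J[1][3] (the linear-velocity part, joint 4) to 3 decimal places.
axis z_3 = (-0.0000,0.0000,-1.0000); lever o_n−o_3 = (1.7321,1.0000,-4.0000)
cross product → J_v[:, 3] = (1.0000,-1.7321,-0.0000)
J_ω[:, 3] = z_3
entry J[1][3] = -1.7321

-1.732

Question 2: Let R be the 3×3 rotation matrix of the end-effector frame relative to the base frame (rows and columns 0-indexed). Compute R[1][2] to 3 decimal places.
End-effector z-axis (col 2 of R) = (-0.5000,0.8660,0.0000)
R[1][2] = 0.8660

0.866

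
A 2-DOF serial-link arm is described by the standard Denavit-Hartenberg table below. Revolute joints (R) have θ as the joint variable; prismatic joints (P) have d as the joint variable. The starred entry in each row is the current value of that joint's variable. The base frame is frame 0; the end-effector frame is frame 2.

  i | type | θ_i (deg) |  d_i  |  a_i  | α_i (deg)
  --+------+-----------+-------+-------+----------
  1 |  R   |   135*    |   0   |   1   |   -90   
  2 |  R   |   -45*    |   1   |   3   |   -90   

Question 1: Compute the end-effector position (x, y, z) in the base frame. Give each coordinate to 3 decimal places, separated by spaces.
-2.914 1.500 2.121

after link 1: o_1 = (-0.7071, 0.7071, 0.0000)
after link 2: o_2 = (-2.9142, 1.5000, 2.1213)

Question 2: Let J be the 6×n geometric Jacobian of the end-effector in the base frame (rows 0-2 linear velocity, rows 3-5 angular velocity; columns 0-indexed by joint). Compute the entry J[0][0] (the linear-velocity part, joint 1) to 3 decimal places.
-1.500

axis z_0 = ẑ; lever o_n−o_0 = (-2.9142,1.5000,2.1213)
cross product → J_v[:, 0] = (-1.5000,-2.9142,0.0000)
J_ω[:, 0] = z_0
entry J[0][0] = -1.5000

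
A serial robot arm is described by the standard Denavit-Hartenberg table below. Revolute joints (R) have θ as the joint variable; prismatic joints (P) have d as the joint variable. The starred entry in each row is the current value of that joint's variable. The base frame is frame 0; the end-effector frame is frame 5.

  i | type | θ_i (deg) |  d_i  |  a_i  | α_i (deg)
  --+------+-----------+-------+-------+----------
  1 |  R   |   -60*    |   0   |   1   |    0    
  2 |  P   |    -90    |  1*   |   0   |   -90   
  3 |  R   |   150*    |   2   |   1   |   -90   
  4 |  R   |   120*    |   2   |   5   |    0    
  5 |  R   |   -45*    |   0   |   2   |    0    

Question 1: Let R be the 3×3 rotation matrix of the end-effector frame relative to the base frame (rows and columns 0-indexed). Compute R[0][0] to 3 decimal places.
-0.289

End-effector x-axis (col 0 of R) = (-0.2888,0.9486,-0.1294)
R[0][0] = -0.2888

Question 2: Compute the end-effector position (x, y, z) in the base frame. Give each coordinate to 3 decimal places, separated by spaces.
after link 1: o_1 = (0.5000, -0.8660, 0.0000)
after link 2: o_2 = (0.5000, -0.8660, 1.0000)
after link 3: o_3 = (2.2500, -2.1651, 0.5000)
after link 4: o_4 = (-0.9240, 1.0024, 3.4821)
after link 5: o_5 = (-1.5017, 2.8996, 3.2232)

-1.502 2.900 3.223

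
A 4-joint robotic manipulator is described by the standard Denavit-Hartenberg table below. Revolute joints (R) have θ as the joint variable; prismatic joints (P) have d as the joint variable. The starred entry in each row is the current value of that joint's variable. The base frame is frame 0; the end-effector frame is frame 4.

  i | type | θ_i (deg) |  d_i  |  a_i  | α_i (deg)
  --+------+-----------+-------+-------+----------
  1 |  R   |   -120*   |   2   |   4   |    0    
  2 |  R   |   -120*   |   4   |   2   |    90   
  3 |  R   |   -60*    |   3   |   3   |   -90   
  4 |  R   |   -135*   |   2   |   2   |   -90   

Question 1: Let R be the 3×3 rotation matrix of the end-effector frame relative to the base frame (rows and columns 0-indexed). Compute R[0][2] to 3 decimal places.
End-effector z-axis (col 2 of R) = (0.4356,0.6597,-0.6124)
R[0][2] = 0.4356

0.436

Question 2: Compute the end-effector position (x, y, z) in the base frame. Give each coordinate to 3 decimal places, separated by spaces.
-0.440 2.662 5.627

after link 1: o_1 = (-2.0000, -3.4641, 2.0000)
after link 2: o_2 = (-3.0000, -1.7321, 6.0000)
after link 3: o_3 = (-1.1519, 1.0670, 3.4019)
after link 4: o_4 = (-0.4397, 2.6617, 5.6267)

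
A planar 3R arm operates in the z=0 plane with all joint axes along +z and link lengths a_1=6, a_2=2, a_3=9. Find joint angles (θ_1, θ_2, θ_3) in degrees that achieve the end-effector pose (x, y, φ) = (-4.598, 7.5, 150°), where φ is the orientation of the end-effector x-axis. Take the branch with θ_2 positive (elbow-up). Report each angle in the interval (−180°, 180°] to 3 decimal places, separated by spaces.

wrist centre = target − a_3·(cos φ, sin φ) = (3.1962, 3.0000)
cos θ_2 = (19.2159−6²−2²)/(2·6·2) = -0.8660; θ_2 = 149.9977° (elbow-up)
β = atan2(3.0000,3.1962) = 43.1861°; ψ = atan2(1.0001,4.2680) = 13.1876°
θ_1 = β − ψ = 29.9985°
θ_3 = φ − θ_1 − θ_2 = -29.9962° (wrapped to (-180°,180°])

29.999 149.998 -29.996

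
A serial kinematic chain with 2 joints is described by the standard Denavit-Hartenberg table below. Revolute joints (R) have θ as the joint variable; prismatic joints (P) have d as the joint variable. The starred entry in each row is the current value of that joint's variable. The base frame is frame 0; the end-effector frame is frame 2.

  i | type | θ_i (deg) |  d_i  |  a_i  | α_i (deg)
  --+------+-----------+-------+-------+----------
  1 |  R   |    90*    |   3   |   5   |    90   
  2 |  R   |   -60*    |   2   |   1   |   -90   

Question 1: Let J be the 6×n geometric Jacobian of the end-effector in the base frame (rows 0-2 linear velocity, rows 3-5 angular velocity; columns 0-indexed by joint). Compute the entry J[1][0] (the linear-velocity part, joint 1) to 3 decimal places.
2.000

axis z_0 = ẑ; lever o_n−o_0 = (2.0000,5.5000,2.1340)
cross product → J_v[:, 0] = (-5.5000,2.0000,0.0000)
J_ω[:, 0] = z_0
entry J[1][0] = 2.0000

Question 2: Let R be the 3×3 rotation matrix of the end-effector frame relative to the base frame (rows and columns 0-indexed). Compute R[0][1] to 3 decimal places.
-1.000

End-effector y-axis (col 1 of R) = (-1.0000,0.0000,-0.0000)
R[0][1] = -1.0000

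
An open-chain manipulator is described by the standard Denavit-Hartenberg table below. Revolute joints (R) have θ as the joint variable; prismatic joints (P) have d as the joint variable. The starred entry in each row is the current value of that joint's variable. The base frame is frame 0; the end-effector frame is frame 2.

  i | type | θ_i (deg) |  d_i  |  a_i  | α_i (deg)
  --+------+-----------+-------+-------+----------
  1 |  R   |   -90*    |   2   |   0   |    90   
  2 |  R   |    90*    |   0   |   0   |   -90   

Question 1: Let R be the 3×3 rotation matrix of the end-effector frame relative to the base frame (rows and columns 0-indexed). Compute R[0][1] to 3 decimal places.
End-effector y-axis (col 1 of R) = (1.0000,0.0000,-0.0000)
R[0][1] = 1.0000

1.000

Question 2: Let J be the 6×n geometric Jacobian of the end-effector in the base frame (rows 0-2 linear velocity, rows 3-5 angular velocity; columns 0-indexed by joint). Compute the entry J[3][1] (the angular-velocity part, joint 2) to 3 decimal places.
axis z_1 = (-1.0000,-0.0000,0.0000); lever o_n−o_1 = (0.0000,0.0000,0.0000)
cross product → J_v[:, 1] = (-0.0000,0.0000,0.0000)
J_ω[:, 1] = z_1
entry J[3][1] = -1.0000

-1.000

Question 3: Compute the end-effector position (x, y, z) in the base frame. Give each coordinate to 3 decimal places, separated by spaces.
after link 1: o_1 = (0.0000, 0.0000, 2.0000)
after link 2: o_2 = (0.0000, 0.0000, 2.0000)

0.000 0.000 2.000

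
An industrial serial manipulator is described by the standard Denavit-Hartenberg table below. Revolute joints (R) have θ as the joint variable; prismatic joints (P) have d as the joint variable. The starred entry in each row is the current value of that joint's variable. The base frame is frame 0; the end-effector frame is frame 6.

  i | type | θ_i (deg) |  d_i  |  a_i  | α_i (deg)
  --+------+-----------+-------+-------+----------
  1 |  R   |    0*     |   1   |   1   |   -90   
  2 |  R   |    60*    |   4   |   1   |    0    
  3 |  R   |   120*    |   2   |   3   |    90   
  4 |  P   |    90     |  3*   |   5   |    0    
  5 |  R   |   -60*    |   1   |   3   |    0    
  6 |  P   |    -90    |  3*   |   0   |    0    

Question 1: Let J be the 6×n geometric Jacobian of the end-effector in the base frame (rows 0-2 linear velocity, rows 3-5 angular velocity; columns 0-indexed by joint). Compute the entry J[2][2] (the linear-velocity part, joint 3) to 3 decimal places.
5.598

axis z_2 = (0.0000,1.0000,0.0000); lever o_n−o_2 = (-5.5981,8.5000,-7.0000)
cross product → J_v[:, 2] = (-7.0000,-0.0000,5.5981)
J_ω[:, 2] = z_2
entry J[2][2] = 5.5981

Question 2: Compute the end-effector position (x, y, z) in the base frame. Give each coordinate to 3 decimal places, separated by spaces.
after link 1: o_1 = (1.0000, 0.0000, 1.0000)
after link 2: o_2 = (1.5000, 4.0000, 0.1340)
after link 3: o_3 = (-1.5000, 6.0000, 0.1340)
after link 4: o_4 = (-1.5000, 11.0000, -2.8660)
after link 5: o_5 = (-4.0981, 12.5000, -3.8660)
after link 6: o_6 = (-4.0981, 12.5000, -6.8660)

-4.098 12.500 -6.866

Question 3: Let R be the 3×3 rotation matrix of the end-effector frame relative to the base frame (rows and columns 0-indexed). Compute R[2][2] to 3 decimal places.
End-effector z-axis (col 2 of R) = (0.0000,0.0000,-1.0000)
R[2][2] = -1.0000

-1.000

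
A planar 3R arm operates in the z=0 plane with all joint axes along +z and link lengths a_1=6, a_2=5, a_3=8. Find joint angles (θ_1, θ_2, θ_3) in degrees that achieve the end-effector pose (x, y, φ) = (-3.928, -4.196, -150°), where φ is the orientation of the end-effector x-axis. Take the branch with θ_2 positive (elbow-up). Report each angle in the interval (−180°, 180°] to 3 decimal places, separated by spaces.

wrist centre = target − a_3·(cos φ, sin φ) = (3.0002, -0.1960)
cos θ_2 = (9.0396−6²−5²)/(2·6·5) = -0.8660; θ_2 = 149.9978° (elbow-up)
β = atan2(-0.1960,3.0002) = -3.7378°; ψ = atan2(2.5002,1.6700) = 56.2593°
θ_1 = β − ψ = -59.9971°
θ_3 = φ − θ_1 − θ_2 = 119.9993° (wrapped to (-180°,180°])

-59.997 149.998 119.999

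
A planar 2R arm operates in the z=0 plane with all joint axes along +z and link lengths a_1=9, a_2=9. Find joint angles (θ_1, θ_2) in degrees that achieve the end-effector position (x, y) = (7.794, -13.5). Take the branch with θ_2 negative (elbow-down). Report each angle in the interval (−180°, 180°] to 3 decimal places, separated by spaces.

cos θ_2 = (242.9964−9²−9²)/(2·9·9) = 0.5000; θ_2 = -60.0015° (elbow-down)
β = atan2(-13.5000,7.7940) = -60.0007°; ψ = atan2(-7.7943,13.4998) = -30.0007°
θ_1 = β − ψ = -30.0000°

-30.000 -60.001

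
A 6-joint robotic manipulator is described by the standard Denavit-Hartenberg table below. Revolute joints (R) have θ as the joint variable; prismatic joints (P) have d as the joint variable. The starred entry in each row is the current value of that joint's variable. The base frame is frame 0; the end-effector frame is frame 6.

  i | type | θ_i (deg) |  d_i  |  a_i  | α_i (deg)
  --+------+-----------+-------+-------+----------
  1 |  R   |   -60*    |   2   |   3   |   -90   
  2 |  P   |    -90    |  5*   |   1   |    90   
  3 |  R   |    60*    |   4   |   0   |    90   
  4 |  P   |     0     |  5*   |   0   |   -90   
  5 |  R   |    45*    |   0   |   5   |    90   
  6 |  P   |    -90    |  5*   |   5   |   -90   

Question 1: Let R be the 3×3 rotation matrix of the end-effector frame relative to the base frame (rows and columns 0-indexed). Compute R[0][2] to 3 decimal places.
End-effector z-axis (col 2 of R) = (0.8365,0.4830,-0.2588)
R[0][2] = 0.8365

0.837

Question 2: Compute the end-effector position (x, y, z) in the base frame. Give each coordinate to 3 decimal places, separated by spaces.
after link 1: o_1 = (1.5000, -2.5981, 2.0000)
after link 2: o_2 = (5.8301, -0.0981, 3.0000)
after link 3: o_3 = (3.8301, 3.3660, 3.0000)
after link 4: o_4 = (1.6651, 2.1160, 7.3301)
after link 5: o_5 = (5.8476, 4.5308, 6.0360)
after link 6: o_6 = (9.4684, 0.8478, 10.8657)

9.468 0.848 10.866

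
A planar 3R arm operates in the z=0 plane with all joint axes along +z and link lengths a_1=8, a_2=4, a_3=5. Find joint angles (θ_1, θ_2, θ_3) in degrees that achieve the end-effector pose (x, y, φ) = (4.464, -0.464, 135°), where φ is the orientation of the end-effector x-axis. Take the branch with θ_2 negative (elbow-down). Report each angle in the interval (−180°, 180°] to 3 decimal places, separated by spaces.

wrist centre = target − a_3·(cos φ, sin φ) = (7.9995, -3.9995)
cos θ_2 = (79.9888−8²−4²)/(2·8·4) = -0.0002; θ_2 = -90.0100° (elbow-down)
β = atan2(-3.9995,7.9995) = -26.5637°; ψ = atan2(-4.0000,7.9993) = -26.5671°
θ_1 = β − ψ = 0.0033°
θ_3 = φ − θ_1 − θ_2 = -134.9933° (wrapped to (-180°,180°])

0.003 -90.010 -134.993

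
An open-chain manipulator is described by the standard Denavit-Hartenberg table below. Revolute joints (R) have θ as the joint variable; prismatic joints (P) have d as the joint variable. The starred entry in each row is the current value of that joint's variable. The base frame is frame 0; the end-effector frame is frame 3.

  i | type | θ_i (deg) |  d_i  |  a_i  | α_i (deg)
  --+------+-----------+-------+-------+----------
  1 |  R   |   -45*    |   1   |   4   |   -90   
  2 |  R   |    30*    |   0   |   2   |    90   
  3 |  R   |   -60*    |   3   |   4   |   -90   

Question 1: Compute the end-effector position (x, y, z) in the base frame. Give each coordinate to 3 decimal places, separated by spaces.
3.889 -8.788 1.598

after link 1: o_1 = (2.8284, -2.8284, 1.0000)
after link 2: o_2 = (4.0532, -4.0532, 0.0000)
after link 3: o_3 = (3.8891, -8.7881, 1.5981)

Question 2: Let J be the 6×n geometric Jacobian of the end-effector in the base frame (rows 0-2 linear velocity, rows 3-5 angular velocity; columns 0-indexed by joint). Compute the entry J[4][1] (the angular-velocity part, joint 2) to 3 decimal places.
0.707

axis z_1 = (0.7071,0.7071,0.0000); lever o_n−o_1 = (1.0607,-5.9596,0.5981)
cross product → J_v[:, 1] = (0.4229,-0.4229,-4.9641)
J_ω[:, 1] = z_1
entry J[4][1] = 0.7071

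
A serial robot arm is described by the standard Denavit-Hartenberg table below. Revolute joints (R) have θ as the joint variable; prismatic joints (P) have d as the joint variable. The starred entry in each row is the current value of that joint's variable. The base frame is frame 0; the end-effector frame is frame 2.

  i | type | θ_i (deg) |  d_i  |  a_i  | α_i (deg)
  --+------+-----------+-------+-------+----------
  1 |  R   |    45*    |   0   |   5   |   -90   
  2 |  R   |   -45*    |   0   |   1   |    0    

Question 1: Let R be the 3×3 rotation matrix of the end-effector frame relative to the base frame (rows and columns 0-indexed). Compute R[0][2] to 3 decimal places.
End-effector z-axis (col 2 of R) = (-0.7071,0.7071,0.0000)
R[0][2] = -0.7071

-0.707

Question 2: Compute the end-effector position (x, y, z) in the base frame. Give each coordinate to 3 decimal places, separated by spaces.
4.036 4.036 0.707

after link 1: o_1 = (3.5355, 3.5355, 0.0000)
after link 2: o_2 = (4.0355, 4.0355, 0.7071)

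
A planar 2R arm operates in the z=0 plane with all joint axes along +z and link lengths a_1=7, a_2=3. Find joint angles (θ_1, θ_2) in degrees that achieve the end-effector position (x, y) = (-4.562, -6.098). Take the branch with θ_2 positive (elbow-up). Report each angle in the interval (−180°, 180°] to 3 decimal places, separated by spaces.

cos θ_2 = (57.9974−7²−3²)/(2·7·3) = -0.0001; θ_2 = 90.0035° (elbow-up)
β = atan2(-6.0980,-4.5620) = -126.8007°; ψ = atan2(3.0000,6.9998) = 23.1991°
θ_1 = β − ψ = -149.9998°

-150.000 90.003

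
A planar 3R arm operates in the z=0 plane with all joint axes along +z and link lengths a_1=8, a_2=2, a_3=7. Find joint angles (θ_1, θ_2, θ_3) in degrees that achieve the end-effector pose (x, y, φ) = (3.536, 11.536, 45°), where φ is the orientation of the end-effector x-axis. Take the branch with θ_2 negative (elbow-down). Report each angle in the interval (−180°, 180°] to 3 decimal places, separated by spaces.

114.236 -134.988 65.752

wrist centre = target − a_3·(cos φ, sin φ) = (-1.4137, 6.5863)
cos θ_2 = (45.3774−8²−2²)/(2·8·2) = -0.7070; θ_2 = -134.9878° (elbow-down)
β = atan2(6.5863,-1.4137) = 102.1148°; ψ = atan2(-1.4145,6.5861) = -12.1215°
θ_1 = β − ψ = 114.2362°
θ_3 = φ − θ_1 − θ_2 = 65.7516° (wrapped to (-180°,180°])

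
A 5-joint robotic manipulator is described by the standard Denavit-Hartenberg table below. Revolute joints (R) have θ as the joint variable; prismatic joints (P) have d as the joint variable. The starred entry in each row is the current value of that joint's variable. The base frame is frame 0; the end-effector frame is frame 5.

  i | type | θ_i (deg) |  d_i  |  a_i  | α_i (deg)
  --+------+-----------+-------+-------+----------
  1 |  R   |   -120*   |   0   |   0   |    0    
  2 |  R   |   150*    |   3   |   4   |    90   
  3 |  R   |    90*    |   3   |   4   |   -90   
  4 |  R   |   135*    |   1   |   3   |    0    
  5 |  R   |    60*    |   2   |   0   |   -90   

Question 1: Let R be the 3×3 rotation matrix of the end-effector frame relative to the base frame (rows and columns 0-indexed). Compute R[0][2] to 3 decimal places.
End-effector z-axis (col 2 of R) = (0.4830,-0.8365,0.2588)
R[0][2] = 0.4830

0.483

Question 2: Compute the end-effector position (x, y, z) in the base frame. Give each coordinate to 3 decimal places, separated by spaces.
after link 1: o_1 = (0.0000, 0.0000, 0.0000)
after link 2: o_2 = (3.4641, 2.0000, 3.0000)
after link 3: o_3 = (4.9641, -0.5981, 7.0000)
after link 4: o_4 = (3.0374, 0.7390, 4.8787)
after link 5: o_5 = (1.3054, -0.2610, 4.8787)

1.305 -0.261 4.879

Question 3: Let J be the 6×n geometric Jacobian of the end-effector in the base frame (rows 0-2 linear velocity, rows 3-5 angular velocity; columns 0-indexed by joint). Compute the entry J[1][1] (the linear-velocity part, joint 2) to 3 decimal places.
1.305

axis z_1 = (0.0000,0.0000,1.0000); lever o_n−o_1 = (1.3054,-0.2610,4.8787)
cross product → J_v[:, 1] = (0.2610,1.3054,-0.0000)
J_ω[:, 1] = z_1
entry J[1][1] = 1.3054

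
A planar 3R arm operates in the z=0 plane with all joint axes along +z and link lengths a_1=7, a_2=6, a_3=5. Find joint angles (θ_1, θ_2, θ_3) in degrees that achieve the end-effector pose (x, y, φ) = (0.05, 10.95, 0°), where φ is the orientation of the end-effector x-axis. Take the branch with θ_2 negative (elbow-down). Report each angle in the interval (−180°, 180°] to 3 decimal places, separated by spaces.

134.997 -44.992 -90.005

wrist centre = target − a_3·(cos φ, sin φ) = (-4.9500, 10.9500)
cos θ_2 = (144.4050−7²−6²)/(2·7·6) = 0.7072; θ_2 = -44.9923° (elbow-down)
β = atan2(10.9500,-4.9500) = 114.3256°; ψ = atan2(-4.2421,11.2432) = -20.6715°
θ_1 = β − ψ = 134.9971°
θ_3 = φ − θ_1 − θ_2 = -90.0048° (wrapped to (-180°,180°])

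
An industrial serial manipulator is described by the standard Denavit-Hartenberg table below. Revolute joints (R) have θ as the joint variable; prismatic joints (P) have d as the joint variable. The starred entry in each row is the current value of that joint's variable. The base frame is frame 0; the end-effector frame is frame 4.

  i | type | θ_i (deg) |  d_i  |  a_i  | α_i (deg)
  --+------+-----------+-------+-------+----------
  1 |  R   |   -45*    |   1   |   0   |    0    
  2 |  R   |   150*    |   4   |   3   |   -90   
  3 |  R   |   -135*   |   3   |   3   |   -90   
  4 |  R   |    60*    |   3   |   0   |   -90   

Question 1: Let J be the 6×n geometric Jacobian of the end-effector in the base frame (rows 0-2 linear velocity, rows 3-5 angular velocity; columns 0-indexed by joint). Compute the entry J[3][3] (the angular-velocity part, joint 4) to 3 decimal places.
axis z_3 = (-0.1830,0.6830,0.7071); lever o_n−o_3 = (-0.5490,2.0490,2.1213)
cross product → J_v[:, 3] = (0.0000,0.0000,0.0000)
J_ω[:, 3] = z_3
entry J[3][3] = -0.1830

-0.183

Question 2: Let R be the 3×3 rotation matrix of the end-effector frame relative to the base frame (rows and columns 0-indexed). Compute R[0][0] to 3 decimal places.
End-effector x-axis (col 0 of R) = (0.9280,-0.1174,0.3536)
R[0][0] = 0.9280

0.928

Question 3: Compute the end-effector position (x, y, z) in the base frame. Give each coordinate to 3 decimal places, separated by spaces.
after link 1: o_1 = (0.0000, 0.0000, 1.0000)
after link 2: o_2 = (-0.7765, 2.8978, 5.0000)
after link 3: o_3 = (-3.1252, 0.0723, 7.1213)
after link 4: o_4 = (-3.6742, 2.1213, 9.2426)

-3.674 2.121 9.243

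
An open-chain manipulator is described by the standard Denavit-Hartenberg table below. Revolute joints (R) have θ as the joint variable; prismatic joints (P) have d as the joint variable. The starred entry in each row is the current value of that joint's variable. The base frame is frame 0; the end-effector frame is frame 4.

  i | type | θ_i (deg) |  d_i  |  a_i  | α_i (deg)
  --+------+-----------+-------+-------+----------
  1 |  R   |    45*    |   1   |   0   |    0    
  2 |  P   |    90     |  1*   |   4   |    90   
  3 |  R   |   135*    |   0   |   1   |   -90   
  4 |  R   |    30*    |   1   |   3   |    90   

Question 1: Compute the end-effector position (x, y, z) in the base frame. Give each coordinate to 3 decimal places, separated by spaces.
after link 1: o_1 = (0.0000, 0.0000, 1.0000)
after link 2: o_2 = (-2.8284, 2.8284, 2.0000)
after link 3: o_3 = (-2.3284, 2.3284, 2.7071)
after link 4: o_4 = (-1.5900, -0.5313, 3.8371)

-1.590 -0.531 3.837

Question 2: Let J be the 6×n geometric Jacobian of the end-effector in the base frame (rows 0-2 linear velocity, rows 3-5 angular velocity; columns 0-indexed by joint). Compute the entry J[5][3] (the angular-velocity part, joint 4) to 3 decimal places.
axis z_3 = (0.5000,-0.5000,-0.7071); lever o_n−o_3 = (0.7384,-2.8597,1.1300)
cross product → J_v[:, 3] = (-2.5871,-1.0871,-1.0607)
J_ω[:, 3] = z_3
entry J[5][3] = -0.7071

-0.707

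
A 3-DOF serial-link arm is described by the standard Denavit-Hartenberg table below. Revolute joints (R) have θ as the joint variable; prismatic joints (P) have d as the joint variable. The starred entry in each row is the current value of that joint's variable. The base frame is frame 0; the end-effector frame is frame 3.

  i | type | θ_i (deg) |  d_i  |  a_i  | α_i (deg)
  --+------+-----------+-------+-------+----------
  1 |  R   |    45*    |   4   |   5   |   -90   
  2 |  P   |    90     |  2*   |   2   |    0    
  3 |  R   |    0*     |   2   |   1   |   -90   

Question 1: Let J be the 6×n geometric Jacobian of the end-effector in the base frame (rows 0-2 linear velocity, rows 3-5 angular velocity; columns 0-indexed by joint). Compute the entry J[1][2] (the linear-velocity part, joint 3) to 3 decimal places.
axis z_2 = (-0.7071,0.7071,0.0000); lever o_n−o_2 = (-1.4142,1.4142,-1.0000)
cross product → J_v[:, 2] = (-0.7071,-0.7071,0.0000)
J_ω[:, 2] = z_2
entry J[1][2] = -0.7071

-0.707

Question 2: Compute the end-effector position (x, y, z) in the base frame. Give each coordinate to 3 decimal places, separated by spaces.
after link 1: o_1 = (3.5355, 3.5355, 4.0000)
after link 2: o_2 = (2.1213, 4.9497, 2.0000)
after link 3: o_3 = (0.7071, 6.3640, 1.0000)

0.707 6.364 1.000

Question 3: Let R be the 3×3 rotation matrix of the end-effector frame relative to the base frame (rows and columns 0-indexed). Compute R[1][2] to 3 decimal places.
End-effector z-axis (col 2 of R) = (-0.7071,-0.7071,-0.0000)
R[1][2] = -0.7071

-0.707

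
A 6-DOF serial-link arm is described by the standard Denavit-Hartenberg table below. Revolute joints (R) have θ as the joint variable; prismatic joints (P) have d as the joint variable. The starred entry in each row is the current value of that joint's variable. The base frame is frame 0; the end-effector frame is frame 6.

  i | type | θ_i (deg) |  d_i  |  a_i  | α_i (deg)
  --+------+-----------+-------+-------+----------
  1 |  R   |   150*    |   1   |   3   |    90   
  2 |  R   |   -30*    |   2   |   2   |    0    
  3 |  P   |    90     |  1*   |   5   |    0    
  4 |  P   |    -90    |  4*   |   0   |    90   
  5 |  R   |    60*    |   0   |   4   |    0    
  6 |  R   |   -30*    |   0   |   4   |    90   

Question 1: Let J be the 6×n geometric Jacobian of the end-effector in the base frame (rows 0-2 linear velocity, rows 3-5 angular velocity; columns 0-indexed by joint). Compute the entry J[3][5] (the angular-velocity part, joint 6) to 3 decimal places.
axis z_5 = (0.4330,-0.2500,-0.8660); lever o_n−o_5 = (-1.5981,3.2321,-1.7321)
cross product → J_v[:, 5] = (3.2321,2.1340,1.0000)
J_ω[:, 5] = z_5
entry J[3][5] = 0.4330

0.433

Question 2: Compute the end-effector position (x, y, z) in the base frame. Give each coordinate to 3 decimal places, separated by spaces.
after link 1: o_1 = (-2.5981, 1.5000, 1.0000)
after link 2: o_2 = (-3.0981, 4.0981, 0.0000)
after link 3: o_3 = (-4.7631, 6.2141, 4.3301)
after link 4: o_4 = (-2.7631, 9.6782, 4.3301)
after link 5: o_5 = (-2.5311, 13.5442, 3.3301)
after link 6: o_6 = (-4.1292, 16.7763, 1.5981)

-4.129 16.776 1.598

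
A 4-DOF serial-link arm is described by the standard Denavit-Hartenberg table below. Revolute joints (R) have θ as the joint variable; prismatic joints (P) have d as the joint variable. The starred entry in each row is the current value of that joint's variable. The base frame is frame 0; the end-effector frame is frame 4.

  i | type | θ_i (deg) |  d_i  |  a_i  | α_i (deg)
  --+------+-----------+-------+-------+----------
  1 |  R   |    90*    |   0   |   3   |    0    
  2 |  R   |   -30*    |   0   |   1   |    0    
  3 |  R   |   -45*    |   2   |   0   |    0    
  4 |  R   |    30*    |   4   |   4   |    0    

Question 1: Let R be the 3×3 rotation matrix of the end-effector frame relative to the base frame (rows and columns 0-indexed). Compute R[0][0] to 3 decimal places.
0.707

End-effector x-axis (col 0 of R) = (0.7071,0.7071,0.0000)
R[0][0] = 0.7071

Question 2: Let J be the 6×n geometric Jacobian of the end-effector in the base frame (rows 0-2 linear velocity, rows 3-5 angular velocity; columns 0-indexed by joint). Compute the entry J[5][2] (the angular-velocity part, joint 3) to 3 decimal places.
1.000

axis z_2 = (0.0000,0.0000,1.0000); lever o_n−o_2 = (2.8284,2.8284,6.0000)
cross product → J_v[:, 2] = (-2.8284,2.8284,0.0000)
J_ω[:, 2] = z_2
entry J[5][2] = 1.0000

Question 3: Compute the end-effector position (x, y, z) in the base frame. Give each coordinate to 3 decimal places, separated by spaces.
3.328 6.694 6.000

after link 1: o_1 = (0.0000, 3.0000, 0.0000)
after link 2: o_2 = (0.5000, 3.8660, 0.0000)
after link 3: o_3 = (0.5000, 3.8660, 2.0000)
after link 4: o_4 = (3.3284, 6.6945, 6.0000)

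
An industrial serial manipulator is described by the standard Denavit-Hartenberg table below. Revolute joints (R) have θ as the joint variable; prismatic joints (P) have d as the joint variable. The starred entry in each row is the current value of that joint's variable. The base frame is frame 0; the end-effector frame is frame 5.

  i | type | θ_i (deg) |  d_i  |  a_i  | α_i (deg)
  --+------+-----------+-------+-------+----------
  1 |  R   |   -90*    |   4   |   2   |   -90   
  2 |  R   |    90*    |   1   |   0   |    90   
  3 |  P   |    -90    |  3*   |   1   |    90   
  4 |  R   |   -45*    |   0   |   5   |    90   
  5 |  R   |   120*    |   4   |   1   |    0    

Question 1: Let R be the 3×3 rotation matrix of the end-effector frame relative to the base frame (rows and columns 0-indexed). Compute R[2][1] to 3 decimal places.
-0.500

End-effector y-axis (col 1 of R) = (0.6124,-0.6124,-0.5000)
R[2][1] = -0.5000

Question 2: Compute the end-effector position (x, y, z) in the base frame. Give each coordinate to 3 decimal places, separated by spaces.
-0.354 1.010 4.866

after link 1: o_1 = (0.0000, -2.0000, 4.0000)
after link 2: o_2 = (1.0000, -2.0000, 4.0000)
after link 3: o_3 = (0.0000, -5.0000, 4.0000)
after link 4: o_4 = (-3.5355, -1.4645, 4.0000)
after link 5: o_5 = (-0.3536, 1.0104, 4.8660)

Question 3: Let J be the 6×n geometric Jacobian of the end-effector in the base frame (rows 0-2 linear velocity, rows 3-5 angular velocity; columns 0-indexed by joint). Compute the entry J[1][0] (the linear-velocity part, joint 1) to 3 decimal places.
-0.354

axis z_0 = ẑ; lever o_n−o_0 = (-0.3536,1.0104,4.8660)
cross product → J_v[:, 0] = (-1.0104,-0.3536,0.0000)
J_ω[:, 0] = z_0
entry J[1][0] = -0.3536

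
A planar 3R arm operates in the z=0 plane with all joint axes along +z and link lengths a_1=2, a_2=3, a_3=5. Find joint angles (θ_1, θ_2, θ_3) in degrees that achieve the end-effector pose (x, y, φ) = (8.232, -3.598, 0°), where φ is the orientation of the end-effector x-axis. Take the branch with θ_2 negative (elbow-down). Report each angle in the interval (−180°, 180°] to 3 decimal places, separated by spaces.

-29.995 -30.008 60.003

wrist centre = target − a_3·(cos φ, sin φ) = (3.2320, -3.5980)
cos θ_2 = (23.3914−2²−3²)/(2·2·3) = 0.8660; θ_2 = -30.0084° (elbow-down)
β = atan2(-3.5980,3.2320) = -48.0674°; ψ = atan2(-1.5004,4.5979) = -18.0726°
θ_1 = β − ψ = -29.9948°
θ_3 = φ − θ_1 − θ_2 = 60.0031° (wrapped to (-180°,180°])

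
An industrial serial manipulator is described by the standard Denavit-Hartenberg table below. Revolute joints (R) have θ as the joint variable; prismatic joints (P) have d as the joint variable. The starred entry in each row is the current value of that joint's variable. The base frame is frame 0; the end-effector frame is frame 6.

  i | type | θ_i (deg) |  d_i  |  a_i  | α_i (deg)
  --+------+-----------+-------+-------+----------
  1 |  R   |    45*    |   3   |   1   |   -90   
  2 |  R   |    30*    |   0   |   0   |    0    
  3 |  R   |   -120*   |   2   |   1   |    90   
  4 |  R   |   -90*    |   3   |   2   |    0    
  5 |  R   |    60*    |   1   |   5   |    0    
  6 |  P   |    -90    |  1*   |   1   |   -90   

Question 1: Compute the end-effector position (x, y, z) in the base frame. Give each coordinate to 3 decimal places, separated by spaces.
-0.448 -5.209 7.830

after link 1: o_1 = (0.7071, 0.7071, 3.0000)
after link 2: o_2 = (0.7071, 0.7071, 3.0000)
after link 3: o_3 = (-0.7071, 2.1213, 4.0000)
after link 4: o_4 = (-1.4142, -1.4142, 4.0000)
after link 5: o_5 = (-0.3536, -3.8891, 8.3301)
after link 6: o_6 = (-0.4483, -5.2086, 7.8301)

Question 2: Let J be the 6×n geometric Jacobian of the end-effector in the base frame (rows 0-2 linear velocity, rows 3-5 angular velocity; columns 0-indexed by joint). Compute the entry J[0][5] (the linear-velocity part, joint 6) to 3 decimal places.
-0.707

prismatic axis z_5 = (-0.7071,-0.7071,0.0000)
J_v[:, 5] = z_5; J_ω[:, 5] = (0,0,0)
entry J[0][5] = -0.7071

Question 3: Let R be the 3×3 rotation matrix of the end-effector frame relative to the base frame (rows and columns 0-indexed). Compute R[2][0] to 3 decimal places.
-0.500

End-effector x-axis (col 0 of R) = (0.6124,-0.6124,-0.5000)
R[2][0] = -0.5000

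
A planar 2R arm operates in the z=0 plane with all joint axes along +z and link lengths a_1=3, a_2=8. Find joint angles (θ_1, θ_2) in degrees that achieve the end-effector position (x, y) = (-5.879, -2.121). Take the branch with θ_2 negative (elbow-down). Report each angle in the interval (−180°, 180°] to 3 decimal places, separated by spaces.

-45.009 -134.996

cos θ_2 = (39.0613−3²−8²)/(2·3·8) = -0.7071; θ_2 = -134.9959° (elbow-down)
β = atan2(-2.1210,-5.8790) = -160.1618°; ψ = atan2(-5.6573,-2.6565) = -115.1531°
θ_1 = β − ψ = -45.0087°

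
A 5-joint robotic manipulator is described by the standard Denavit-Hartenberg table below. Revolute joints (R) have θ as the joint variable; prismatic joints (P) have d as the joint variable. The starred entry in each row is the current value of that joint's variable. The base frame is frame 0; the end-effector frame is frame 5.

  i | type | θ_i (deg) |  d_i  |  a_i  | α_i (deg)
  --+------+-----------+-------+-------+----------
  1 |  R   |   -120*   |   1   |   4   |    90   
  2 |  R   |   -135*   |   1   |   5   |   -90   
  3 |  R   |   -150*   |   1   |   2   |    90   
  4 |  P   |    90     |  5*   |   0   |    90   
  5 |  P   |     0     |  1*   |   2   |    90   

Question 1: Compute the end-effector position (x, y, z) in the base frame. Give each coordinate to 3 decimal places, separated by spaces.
-1.510 -6.276 -1.052

after link 1: o_1 = (-2.0000, -3.4641, 1.0000)
after link 2: o_2 = (-1.0983, 0.0978, -2.5355)
after link 3: o_3 = (-2.9302, -1.0753, -2.0179)
after link 4: o_4 = (-0.0641, -4.7713, -0.2501)
after link 5: o_5 = (-1.5104, -6.2763, -1.0520)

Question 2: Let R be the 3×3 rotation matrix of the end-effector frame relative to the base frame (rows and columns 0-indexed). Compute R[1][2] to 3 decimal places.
End-effector z-axis (col 2 of R) = (-0.5732,0.7392,-0.3536)
R[1][2] = 0.7392

0.739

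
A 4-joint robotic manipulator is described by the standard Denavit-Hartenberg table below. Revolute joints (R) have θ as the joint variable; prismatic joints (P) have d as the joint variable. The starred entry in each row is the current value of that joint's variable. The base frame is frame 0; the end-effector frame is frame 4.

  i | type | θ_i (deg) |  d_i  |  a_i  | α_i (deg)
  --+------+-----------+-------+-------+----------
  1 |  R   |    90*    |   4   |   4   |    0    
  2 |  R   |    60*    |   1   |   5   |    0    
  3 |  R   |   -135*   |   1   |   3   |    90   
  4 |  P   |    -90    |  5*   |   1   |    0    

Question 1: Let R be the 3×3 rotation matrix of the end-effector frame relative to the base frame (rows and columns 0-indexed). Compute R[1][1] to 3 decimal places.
End-effector y-axis (col 1 of R) = (0.9659,0.2588,0.0000)
R[1][1] = 0.2588

0.259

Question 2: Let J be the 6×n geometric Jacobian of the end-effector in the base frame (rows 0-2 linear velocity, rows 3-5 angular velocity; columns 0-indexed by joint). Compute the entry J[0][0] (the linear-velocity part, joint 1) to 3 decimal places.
axis z_0 = ẑ; lever o_n−o_0 = (-0.1383,2.4468,5.0000)
cross product → J_v[:, 0] = (-2.4468,-0.1383,0.0000)
J_ω[:, 0] = z_0
entry J[0][0] = -2.4468

-2.447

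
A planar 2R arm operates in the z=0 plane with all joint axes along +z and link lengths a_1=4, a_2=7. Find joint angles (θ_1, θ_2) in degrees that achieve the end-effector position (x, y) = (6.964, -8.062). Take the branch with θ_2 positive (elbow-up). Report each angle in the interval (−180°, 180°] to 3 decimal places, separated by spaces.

-68.365 30.009

cos θ_2 = (113.4931−4²−7²)/(2·4·7) = 0.8659; θ_2 = 30.0088° (elbow-up)
β = atan2(-8.0620,6.9640) = -49.1794°; ψ = atan2(3.5009,10.0616) = 19.1852°
θ_1 = β − ψ = -68.3646°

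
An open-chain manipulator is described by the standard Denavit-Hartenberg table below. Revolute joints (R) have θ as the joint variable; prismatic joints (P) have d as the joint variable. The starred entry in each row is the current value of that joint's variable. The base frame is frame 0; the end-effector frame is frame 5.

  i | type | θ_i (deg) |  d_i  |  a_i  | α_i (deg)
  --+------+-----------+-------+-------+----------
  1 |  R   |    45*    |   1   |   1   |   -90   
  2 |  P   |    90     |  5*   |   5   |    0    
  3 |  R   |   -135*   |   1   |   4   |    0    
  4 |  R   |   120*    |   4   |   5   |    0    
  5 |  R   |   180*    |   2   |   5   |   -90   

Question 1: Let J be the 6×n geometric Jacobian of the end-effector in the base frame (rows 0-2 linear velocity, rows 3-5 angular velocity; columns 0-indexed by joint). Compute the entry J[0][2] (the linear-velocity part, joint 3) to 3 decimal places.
axis z_2 = (-0.7071,0.7071,0.0000); lever o_n−o_2 = (-2.9497,6.9497,2.8284)
cross product → J_v[:, 2] = (2.0000,2.0000,-2.8284)
J_ω[:, 2] = z_2
entry J[0][2] = 2.0000

2.000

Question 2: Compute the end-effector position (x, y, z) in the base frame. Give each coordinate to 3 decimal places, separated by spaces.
after link 1: o_1 = (0.7071, 0.7071, 1.0000)
after link 2: o_2 = (-2.8284, 4.2426, -4.0000)
after link 3: o_3 = (-1.5355, 6.9497, -1.1716)
after link 4: o_4 = (-3.4489, 10.6932, -6.0012)
after link 5: o_5 = (-5.7782, 11.1924, -1.1716)

-5.778 11.192 -1.172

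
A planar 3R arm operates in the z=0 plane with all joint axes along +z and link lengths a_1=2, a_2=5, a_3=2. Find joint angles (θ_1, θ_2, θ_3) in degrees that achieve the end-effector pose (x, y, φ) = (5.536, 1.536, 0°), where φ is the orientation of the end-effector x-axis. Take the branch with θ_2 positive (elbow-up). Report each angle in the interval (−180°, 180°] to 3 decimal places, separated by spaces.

wrist centre = target − a_3·(cos φ, sin φ) = (3.5360, 1.5360)
cos θ_2 = (14.8626−2²−5²)/(2·2·5) = -0.7069; θ_2 = 134.9808° (elbow-up)
β = atan2(1.5360,3.5360) = 23.4796°; ψ = atan2(3.5367,-1.5344) = 113.4529°
θ_1 = β − ψ = -89.9733°
θ_3 = φ − θ_1 − θ_2 = -45.0076° (wrapped to (-180°,180°])

-89.973 134.981 -45.008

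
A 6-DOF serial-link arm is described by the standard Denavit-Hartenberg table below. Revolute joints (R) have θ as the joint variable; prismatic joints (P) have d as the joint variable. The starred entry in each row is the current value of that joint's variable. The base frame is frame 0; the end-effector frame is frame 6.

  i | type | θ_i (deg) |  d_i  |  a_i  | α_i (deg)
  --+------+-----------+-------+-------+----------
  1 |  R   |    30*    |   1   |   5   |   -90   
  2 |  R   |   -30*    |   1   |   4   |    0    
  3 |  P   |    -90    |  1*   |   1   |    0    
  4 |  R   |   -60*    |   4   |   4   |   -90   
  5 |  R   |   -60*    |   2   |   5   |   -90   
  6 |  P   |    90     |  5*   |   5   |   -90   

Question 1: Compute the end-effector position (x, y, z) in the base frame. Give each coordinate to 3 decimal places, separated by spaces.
after link 1: o_1 = (4.3301, 2.5000, 1.0000)
after link 2: o_2 = (6.8301, 5.0981, 3.0000)
after link 3: o_3 = (5.8971, 5.7141, 3.8660)
after link 4: o_4 = (0.4330, 7.1782, 3.8660)
after link 5: o_5 = (-3.8971, 9.6782, 5.8660)
after link 6: o_6 = (-6.3971, 5.3481, 0.8660)

-6.397 5.348 0.866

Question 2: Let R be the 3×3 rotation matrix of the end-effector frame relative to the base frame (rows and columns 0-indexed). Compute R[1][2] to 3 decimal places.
End-effector z-axis (col 2 of R) = (0.8660,-0.5000,-0.0000)
R[1][2] = -0.5000

-0.500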